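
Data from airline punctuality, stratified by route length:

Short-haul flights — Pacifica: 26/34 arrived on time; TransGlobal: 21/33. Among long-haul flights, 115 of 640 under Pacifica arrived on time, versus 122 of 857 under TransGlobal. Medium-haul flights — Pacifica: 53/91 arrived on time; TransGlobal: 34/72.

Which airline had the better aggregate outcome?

Short-haul: Pacifica 26/34 = 76.5%, TransGlobal 21/33 = 63.6% → Pacifica
Long-haul: Pacifica 115/640 = 18.0%, TransGlobal 122/857 = 14.2% → Pacifica
Medium-haul: Pacifica 53/91 = 58.2%, TransGlobal 34/72 = 47.2% → Pacifica
Overall: Pacifica 194/765 = 25.4%, TransGlobal 177/962 = 18.4% → Pacifica

Pacifica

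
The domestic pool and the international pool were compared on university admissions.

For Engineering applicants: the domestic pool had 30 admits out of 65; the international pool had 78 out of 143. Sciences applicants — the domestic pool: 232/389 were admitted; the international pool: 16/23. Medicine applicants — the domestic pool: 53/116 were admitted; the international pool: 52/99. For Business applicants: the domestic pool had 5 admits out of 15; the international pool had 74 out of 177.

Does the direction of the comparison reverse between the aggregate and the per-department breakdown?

Engineering: the domestic pool 30/65 = 46.2%, the international pool 78/143 = 54.5% → the international pool
Sciences: the domestic pool 232/389 = 59.6%, the international pool 16/23 = 69.6% → the international pool
Medicine: the domestic pool 53/116 = 45.7%, the international pool 52/99 = 52.5% → the international pool
Business: the domestic pool 5/15 = 33.3%, the international pool 74/177 = 41.8% → the international pool
Overall: the domestic pool 320/585 = 54.7%, the international pool 220/442 = 49.8% → the domestic pool
The international pool wins each department group but the domestic pool wins overall — the comparison reverses. The international pool's applicants skew toward Business, which has a lower base rate.

Yes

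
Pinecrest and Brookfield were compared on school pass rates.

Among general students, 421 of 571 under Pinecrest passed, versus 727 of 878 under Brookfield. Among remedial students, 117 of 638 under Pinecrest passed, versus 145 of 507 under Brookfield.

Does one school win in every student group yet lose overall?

No

General: Pinecrest 421/571 = 73.7%, Brookfield 727/878 = 82.8% → Brookfield
Remedial: Pinecrest 117/638 = 18.3%, Brookfield 145/507 = 28.6% → Brookfield
Overall: Pinecrest 538/1209 = 44.5%, Brookfield 872/1385 = 63.0% → Brookfield
Brookfield wins overall and in every student group — no reversal.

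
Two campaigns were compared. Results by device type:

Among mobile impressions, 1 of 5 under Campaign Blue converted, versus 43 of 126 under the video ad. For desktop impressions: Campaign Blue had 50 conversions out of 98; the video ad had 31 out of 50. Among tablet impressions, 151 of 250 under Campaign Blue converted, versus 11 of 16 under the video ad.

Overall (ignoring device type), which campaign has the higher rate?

Mobile: Campaign Blue 1/5 = 20.0%, the video ad 43/126 = 34.1% → the video ad
Desktop: Campaign Blue 50/98 = 51.0%, the video ad 31/50 = 62.0% → the video ad
Tablet: Campaign Blue 151/250 = 60.4%, the video ad 11/16 = 68.8% → the video ad
Overall: Campaign Blue 202/353 = 57.2%, the video ad 85/192 = 44.3% → Campaign Blue
(The video ad wins every device group but Campaign Blue wins overall — the video ad's impressions skew toward the low-rate mobile group.)

Campaign Blue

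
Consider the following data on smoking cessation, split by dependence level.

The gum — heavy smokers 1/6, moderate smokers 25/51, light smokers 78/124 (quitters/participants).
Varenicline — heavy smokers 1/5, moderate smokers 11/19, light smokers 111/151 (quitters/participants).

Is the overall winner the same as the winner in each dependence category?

Yes

Heavy smokers: the gum 1/6 = 16.7%, varenicline 1/5 = 20.0% → varenicline
Moderate smokers: the gum 25/51 = 49.0%, varenicline 11/19 = 57.9% → varenicline
Light smokers: the gum 78/124 = 62.9%, varenicline 111/151 = 73.5% → varenicline
Overall: the gum 104/181 = 57.5%, varenicline 123/175 = 70.3% → varenicline
Varenicline wins overall and in every dependence group — no reversal.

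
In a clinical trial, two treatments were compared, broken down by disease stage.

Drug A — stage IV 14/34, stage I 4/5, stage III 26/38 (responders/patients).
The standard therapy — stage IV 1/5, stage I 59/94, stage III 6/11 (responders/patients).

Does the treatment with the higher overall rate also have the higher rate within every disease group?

Stage IV: Drug A 14/34 = 41.2%, the standard therapy 1/5 = 20.0% → Drug A
Stage I: Drug A 4/5 = 80.0%, the standard therapy 59/94 = 62.8% → Drug A
Stage III: Drug A 26/38 = 68.4%, the standard therapy 6/11 = 54.5% → Drug A
Overall: Drug A 44/77 = 57.1%, the standard therapy 66/110 = 60.0% → the standard therapy
Drug A wins each disease group but the standard therapy wins overall — the comparison reverses. Drug A's patients skew toward stage IV, which has a lower base rate.

No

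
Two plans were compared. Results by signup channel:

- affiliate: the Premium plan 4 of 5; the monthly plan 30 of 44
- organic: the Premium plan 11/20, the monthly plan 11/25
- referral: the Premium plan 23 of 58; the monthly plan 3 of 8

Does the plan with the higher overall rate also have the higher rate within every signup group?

No

Affiliate: the Premium plan 4/5 = 80.0%, the monthly plan 30/44 = 68.2% → the Premium plan
Organic: the Premium plan 11/20 = 55.0%, the monthly plan 11/25 = 44.0% → the Premium plan
Referral: the Premium plan 23/58 = 39.7%, the monthly plan 3/8 = 37.5% → the Premium plan
Overall: the Premium plan 38/83 = 45.8%, the monthly plan 44/77 = 57.1% → the monthly plan
The Premium plan wins each signup group but the monthly plan wins overall — the comparison reverses. The Premium plan's customers skew toward referral, which has a lower base rate.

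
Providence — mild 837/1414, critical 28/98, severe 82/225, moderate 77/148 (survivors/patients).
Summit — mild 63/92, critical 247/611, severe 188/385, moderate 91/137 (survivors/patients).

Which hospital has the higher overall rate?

Providence

Mild: Providence 837/1414 = 59.2%, Summit 63/92 = 68.5% → Summit
Critical: Providence 28/98 = 28.6%, Summit 247/611 = 40.4% → Summit
Severe: Providence 82/225 = 36.4%, Summit 188/385 = 48.8% → Summit
Moderate: Providence 77/148 = 52.0%, Summit 91/137 = 66.4% → Summit
Overall: Providence 1024/1885 = 54.3%, Summit 589/1225 = 48.1% → Providence
(Summit wins every case group but Providence wins overall — Summit's patients skew toward the low-rate critical group.)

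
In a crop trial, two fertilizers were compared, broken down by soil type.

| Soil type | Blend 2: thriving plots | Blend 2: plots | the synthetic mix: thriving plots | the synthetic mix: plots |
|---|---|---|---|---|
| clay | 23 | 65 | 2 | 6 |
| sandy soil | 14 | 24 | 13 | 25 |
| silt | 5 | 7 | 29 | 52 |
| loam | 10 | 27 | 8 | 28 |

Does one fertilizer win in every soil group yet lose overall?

Clay: Blend 2 23/65 = 35.4%, the synthetic mix 2/6 = 33.3% → Blend 2
Sandy soil: Blend 2 14/24 = 58.3%, the synthetic mix 13/25 = 52.0% → Blend 2
Silt: Blend 2 5/7 = 71.4%, the synthetic mix 29/52 = 55.8% → Blend 2
Loam: Blend 2 10/27 = 37.0%, the synthetic mix 8/28 = 28.6% → Blend 2
Overall: Blend 2 52/123 = 42.3%, the synthetic mix 52/111 = 46.8% → the synthetic mix
Blend 2 wins each soil group but the synthetic mix wins overall — the comparison reverses. Blend 2's plots skew toward clay, which has a lower base rate.

Yes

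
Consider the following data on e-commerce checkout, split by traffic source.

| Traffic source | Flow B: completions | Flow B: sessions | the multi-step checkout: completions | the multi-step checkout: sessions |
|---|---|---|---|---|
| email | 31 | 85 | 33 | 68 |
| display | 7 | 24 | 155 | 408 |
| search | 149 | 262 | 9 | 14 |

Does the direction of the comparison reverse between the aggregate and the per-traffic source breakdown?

Email: Flow B 31/85 = 36.5%, the multi-step checkout 33/68 = 48.5% → the multi-step checkout
Display: Flow B 7/24 = 29.2%, the multi-step checkout 155/408 = 38.0% → the multi-step checkout
Search: Flow B 149/262 = 56.9%, the multi-step checkout 9/14 = 64.3% → the multi-step checkout
Overall: Flow B 187/371 = 50.4%, the multi-step checkout 197/490 = 40.2% → Flow B
The multi-step checkout wins each traffic group but Flow B wins overall — the comparison reverses. The multi-step checkout's sessions skew toward display, which has a lower base rate.

Yes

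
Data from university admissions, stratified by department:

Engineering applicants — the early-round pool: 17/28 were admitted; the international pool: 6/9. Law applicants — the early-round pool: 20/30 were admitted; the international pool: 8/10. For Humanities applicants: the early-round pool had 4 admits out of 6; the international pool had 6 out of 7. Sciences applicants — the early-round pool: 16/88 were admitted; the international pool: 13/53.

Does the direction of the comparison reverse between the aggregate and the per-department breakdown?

Engineering: the early-round pool 17/28 = 60.7%, the international pool 6/9 = 66.7% → the international pool
Law: the early-round pool 20/30 = 66.7%, the international pool 8/10 = 80.0% → the international pool
Humanities: the early-round pool 4/6 = 66.7%, the international pool 6/7 = 85.7% → the international pool
Sciences: the early-round pool 16/88 = 18.2%, the international pool 13/53 = 24.5% → the international pool
Overall: the early-round pool 57/152 = 37.5%, the international pool 33/79 = 41.8% → the international pool
The international pool wins overall and in every department group — no reversal.

No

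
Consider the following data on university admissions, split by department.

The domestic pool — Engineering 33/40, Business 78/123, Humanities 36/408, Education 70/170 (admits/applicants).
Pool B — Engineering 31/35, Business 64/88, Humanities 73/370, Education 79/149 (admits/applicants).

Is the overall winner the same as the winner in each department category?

Yes

Engineering: the domestic pool 33/40 = 82.5%, Pool B 31/35 = 88.6% → Pool B
Business: the domestic pool 78/123 = 63.4%, Pool B 64/88 = 72.7% → Pool B
Humanities: the domestic pool 36/408 = 8.8%, Pool B 73/370 = 19.7% → Pool B
Education: the domestic pool 70/170 = 41.2%, Pool B 79/149 = 53.0% → Pool B
Overall: the domestic pool 217/741 = 29.3%, Pool B 247/642 = 38.5% → Pool B
Pool B wins overall and in every department group — no reversal.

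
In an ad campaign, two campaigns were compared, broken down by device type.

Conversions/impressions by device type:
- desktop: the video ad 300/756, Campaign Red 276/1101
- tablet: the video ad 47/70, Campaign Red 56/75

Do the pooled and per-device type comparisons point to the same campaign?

Desktop: the video ad 300/756 = 39.7%, Campaign Red 276/1101 = 25.1% → the video ad
Tablet: the video ad 47/70 = 67.1%, Campaign Red 56/75 = 74.7% → Campaign Red
Overall: the video ad 347/826 = 42.0%, Campaign Red 332/1176 = 28.2% → the video ad
Neither sweeps: the video ad wins 1 of 2 groups, Campaign Red wins 1. The video ad wins overall but not every group — no Simpson reversal.

No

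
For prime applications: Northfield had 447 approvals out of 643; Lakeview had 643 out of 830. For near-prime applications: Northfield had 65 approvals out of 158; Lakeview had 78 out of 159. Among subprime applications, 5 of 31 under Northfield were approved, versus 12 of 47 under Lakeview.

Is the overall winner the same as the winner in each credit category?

Prime: Northfield 447/643 = 69.5%, Lakeview 643/830 = 77.5% → Lakeview
Near-prime: Northfield 65/158 = 41.1%, Lakeview 78/159 = 49.1% → Lakeview
Subprime: Northfield 5/31 = 16.1%, Lakeview 12/47 = 25.5% → Lakeview
Overall: Northfield 517/832 = 62.1%, Lakeview 733/1036 = 70.8% → Lakeview
Lakeview wins overall and in every credit group — no reversal.

Yes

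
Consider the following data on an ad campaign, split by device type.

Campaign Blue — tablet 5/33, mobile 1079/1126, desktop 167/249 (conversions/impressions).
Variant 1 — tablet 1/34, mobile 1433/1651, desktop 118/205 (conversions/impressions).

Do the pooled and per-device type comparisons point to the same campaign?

Yes

Tablet: Campaign Blue 5/33 = 15.2%, Variant 1 1/34 = 2.9% → Campaign Blue
Mobile: Campaign Blue 1079/1126 = 95.8%, Variant 1 1433/1651 = 86.8% → Campaign Blue
Desktop: Campaign Blue 167/249 = 67.1%, Variant 1 118/205 = 57.6% → Campaign Blue
Overall: Campaign Blue 1251/1408 = 88.8%, Variant 1 1552/1890 = 82.1% → Campaign Blue
Campaign Blue wins overall and in every device group — no reversal.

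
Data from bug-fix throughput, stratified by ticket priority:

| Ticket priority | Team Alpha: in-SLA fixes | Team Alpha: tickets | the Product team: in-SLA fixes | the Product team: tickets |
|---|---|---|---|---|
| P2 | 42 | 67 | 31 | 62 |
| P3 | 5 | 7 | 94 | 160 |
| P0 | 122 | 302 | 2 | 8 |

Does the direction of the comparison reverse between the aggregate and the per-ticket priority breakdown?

P2: Team Alpha 42/67 = 62.7%, the Product team 31/62 = 50.0% → Team Alpha
P3: Team Alpha 5/7 = 71.4%, the Product team 94/160 = 58.8% → Team Alpha
P0: Team Alpha 122/302 = 40.4%, the Product team 2/8 = 25.0% → Team Alpha
Overall: Team Alpha 169/376 = 44.9%, the Product team 127/230 = 55.2% → the Product team
Team Alpha wins each ticket group but the Product team wins overall — the comparison reverses. Team Alpha's tickets skew toward P0, which has a lower base rate.

Yes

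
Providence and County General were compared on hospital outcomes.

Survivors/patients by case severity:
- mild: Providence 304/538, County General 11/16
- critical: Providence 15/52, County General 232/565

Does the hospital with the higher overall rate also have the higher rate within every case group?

No

Mild: Providence 304/538 = 56.5%, County General 11/16 = 68.8% → County General
Critical: Providence 15/52 = 28.8%, County General 232/565 = 41.1% → County General
Overall: Providence 319/590 = 54.1%, County General 243/581 = 41.8% → Providence
County General wins each case group but Providence wins overall — the comparison reverses. County General's patients skew toward critical, which has a lower base rate.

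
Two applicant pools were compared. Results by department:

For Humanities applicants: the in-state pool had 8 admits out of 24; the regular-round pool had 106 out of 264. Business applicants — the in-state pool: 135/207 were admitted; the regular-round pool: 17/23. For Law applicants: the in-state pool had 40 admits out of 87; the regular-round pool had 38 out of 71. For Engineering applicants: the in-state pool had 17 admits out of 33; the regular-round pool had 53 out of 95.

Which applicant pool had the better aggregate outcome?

the in-state pool

Humanities: the in-state pool 8/24 = 33.3%, the regular-round pool 106/264 = 40.2% → the regular-round pool
Business: the in-state pool 135/207 = 65.2%, the regular-round pool 17/23 = 73.9% → the regular-round pool
Law: the in-state pool 40/87 = 46.0%, the regular-round pool 38/71 = 53.5% → the regular-round pool
Engineering: the in-state pool 17/33 = 51.5%, the regular-round pool 53/95 = 55.8% → the regular-round pool
Overall: the in-state pool 200/351 = 57.0%, the regular-round pool 214/453 = 47.2% → the in-state pool
(The regular-round pool wins every department group but the in-state pool wins overall — the regular-round pool's applicants skew toward the low-rate Humanities group.)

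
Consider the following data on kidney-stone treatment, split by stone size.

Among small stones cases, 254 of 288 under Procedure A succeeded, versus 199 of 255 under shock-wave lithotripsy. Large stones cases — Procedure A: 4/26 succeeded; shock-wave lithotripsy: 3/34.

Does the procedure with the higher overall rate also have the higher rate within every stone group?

Yes

Small stones: Procedure A 254/288 = 88.2%, shock-wave lithotripsy 199/255 = 78.0% → Procedure A
Large stones: Procedure A 4/26 = 15.4%, shock-wave lithotripsy 3/34 = 8.8% → Procedure A
Overall: Procedure A 258/314 = 82.2%, shock-wave lithotripsy 202/289 = 69.9% → Procedure A
Procedure A wins overall and in every stone group — no reversal.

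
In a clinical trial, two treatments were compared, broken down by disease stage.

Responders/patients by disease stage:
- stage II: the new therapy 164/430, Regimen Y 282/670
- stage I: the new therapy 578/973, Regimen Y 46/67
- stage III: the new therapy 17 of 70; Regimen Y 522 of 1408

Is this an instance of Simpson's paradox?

Yes

Stage II: the new therapy 164/430 = 38.1%, Regimen Y 282/670 = 42.1% → Regimen Y
Stage I: the new therapy 578/973 = 59.4%, Regimen Y 46/67 = 68.7% → Regimen Y
Stage III: the new therapy 17/70 = 24.3%, Regimen Y 522/1408 = 37.1% → Regimen Y
Overall: the new therapy 759/1473 = 51.5%, Regimen Y 850/2145 = 39.6% → the new therapy
Regimen Y wins each disease group but the new therapy wins overall — the comparison reverses. Regimen Y's patients skew toward stage III, which has a lower base rate.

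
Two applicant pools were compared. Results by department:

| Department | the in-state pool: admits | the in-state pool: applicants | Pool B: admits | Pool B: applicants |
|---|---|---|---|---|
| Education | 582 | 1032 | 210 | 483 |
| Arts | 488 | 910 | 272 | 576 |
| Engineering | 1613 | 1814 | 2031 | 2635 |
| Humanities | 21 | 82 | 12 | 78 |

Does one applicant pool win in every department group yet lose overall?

Education: the in-state pool 582/1032 = 56.4%, Pool B 210/483 = 43.5% → the in-state pool
Arts: the in-state pool 488/910 = 53.6%, Pool B 272/576 = 47.2% → the in-state pool
Engineering: the in-state pool 1613/1814 = 88.9%, Pool B 2031/2635 = 77.1% → the in-state pool
Humanities: the in-state pool 21/82 = 25.6%, Pool B 12/78 = 15.4% → the in-state pool
Overall: the in-state pool 2704/3838 = 70.5%, Pool B 2525/3772 = 66.9% → the in-state pool
The in-state pool wins overall and in every department group — no reversal.

No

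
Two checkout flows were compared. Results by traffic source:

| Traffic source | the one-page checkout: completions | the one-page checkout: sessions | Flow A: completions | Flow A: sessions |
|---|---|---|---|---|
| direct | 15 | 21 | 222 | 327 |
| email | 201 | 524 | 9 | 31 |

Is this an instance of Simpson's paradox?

Direct: the one-page checkout 15/21 = 71.4%, Flow A 222/327 = 67.9% → the one-page checkout
Email: the one-page checkout 201/524 = 38.4%, Flow A 9/31 = 29.0% → the one-page checkout
Overall: the one-page checkout 216/545 = 39.6%, Flow A 231/358 = 64.5% → Flow A
The one-page checkout wins each traffic group but Flow A wins overall — the comparison reverses. The one-page checkout's sessions skew toward email, which has a lower base rate.

Yes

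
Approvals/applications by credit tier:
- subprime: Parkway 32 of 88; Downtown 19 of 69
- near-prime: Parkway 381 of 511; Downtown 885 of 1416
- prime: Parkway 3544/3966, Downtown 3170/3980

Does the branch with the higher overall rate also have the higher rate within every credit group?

Yes

Subprime: Parkway 32/88 = 36.4%, Downtown 19/69 = 27.5% → Parkway
Near-prime: Parkway 381/511 = 74.6%, Downtown 885/1416 = 62.5% → Parkway
Prime: Parkway 3544/3966 = 89.4%, Downtown 3170/3980 = 79.6% → Parkway
Overall: Parkway 3957/4565 = 86.7%, Downtown 4074/5465 = 74.5% → Parkway
Parkway wins overall and in every credit group — no reversal.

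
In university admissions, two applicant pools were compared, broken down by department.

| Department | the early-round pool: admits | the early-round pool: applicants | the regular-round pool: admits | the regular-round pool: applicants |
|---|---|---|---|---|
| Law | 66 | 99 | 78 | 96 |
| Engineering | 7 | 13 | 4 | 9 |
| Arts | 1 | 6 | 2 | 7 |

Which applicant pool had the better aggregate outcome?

the regular-round pool

Law: the early-round pool 66/99 = 66.7%, the regular-round pool 78/96 = 81.2% → the regular-round pool
Engineering: the early-round pool 7/13 = 53.8%, the regular-round pool 4/9 = 44.4% → the early-round pool
Arts: the early-round pool 1/6 = 16.7%, the regular-round pool 2/7 = 28.6% → the regular-round pool
Overall: the early-round pool 74/118 = 62.7%, the regular-round pool 84/112 = 75.0% → the regular-round pool
(Neither sweeps every department group, but the regular-round pool has the higher pooled rate.)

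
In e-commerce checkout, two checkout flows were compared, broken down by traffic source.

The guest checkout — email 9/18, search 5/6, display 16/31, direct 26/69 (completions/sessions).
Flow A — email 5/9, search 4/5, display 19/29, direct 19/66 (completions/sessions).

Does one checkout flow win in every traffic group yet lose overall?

No

Email: the guest checkout 9/18 = 50.0%, Flow A 5/9 = 55.6% → Flow A
Search: the guest checkout 5/6 = 83.3%, Flow A 4/5 = 80.0% → the guest checkout
Display: the guest checkout 16/31 = 51.6%, Flow A 19/29 = 65.5% → Flow A
Direct: the guest checkout 26/69 = 37.7%, Flow A 19/66 = 28.8% → the guest checkout
Overall: the guest checkout 56/124 = 45.2%, Flow A 47/109 = 43.1% → the guest checkout
Neither sweeps: the guest checkout wins 2 of 4 groups, Flow A wins 2. The guest checkout wins overall but not every group — no Simpson reversal.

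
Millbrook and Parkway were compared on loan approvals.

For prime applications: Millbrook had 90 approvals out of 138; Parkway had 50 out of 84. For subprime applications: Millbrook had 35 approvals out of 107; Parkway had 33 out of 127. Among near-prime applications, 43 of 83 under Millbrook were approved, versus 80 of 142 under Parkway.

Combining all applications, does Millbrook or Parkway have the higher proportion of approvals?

Prime: Millbrook 90/138 = 65.2%, Parkway 50/84 = 59.5% → Millbrook
Subprime: Millbrook 35/107 = 32.7%, Parkway 33/127 = 26.0% → Millbrook
Near-prime: Millbrook 43/83 = 51.8%, Parkway 80/142 = 56.3% → Parkway
Overall: Millbrook 168/328 = 51.2%, Parkway 163/353 = 46.2% → Millbrook
(Neither sweeps every credit group, but Millbrook has the higher pooled rate.)

Millbrook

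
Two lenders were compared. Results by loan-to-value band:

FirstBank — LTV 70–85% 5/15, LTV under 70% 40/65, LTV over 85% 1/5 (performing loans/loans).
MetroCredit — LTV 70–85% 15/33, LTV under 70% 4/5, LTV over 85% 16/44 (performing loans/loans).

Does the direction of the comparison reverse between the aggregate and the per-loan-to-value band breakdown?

LTV 70–85%: FirstBank 5/15 = 33.3%, MetroCredit 15/33 = 45.5% → MetroCredit
LTV under 70%: FirstBank 40/65 = 61.5%, MetroCredit 4/5 = 80.0% → MetroCredit
LTV over 85%: FirstBank 1/5 = 20.0%, MetroCredit 16/44 = 36.4% → MetroCredit
Overall: FirstBank 46/85 = 54.1%, MetroCredit 35/82 = 42.7% → FirstBank
MetroCredit wins each loan-to-value group but FirstBank wins overall — the comparison reverses. MetroCredit's loans skew toward LTV over 85%, which has a lower base rate.

Yes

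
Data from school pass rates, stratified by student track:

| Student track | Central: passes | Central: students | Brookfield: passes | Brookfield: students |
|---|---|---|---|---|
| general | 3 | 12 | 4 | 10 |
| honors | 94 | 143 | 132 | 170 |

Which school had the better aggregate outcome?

Brookfield

General: Central 3/12 = 25.0%, Brookfield 4/10 = 40.0% → Brookfield
Honors: Central 94/143 = 65.7%, Brookfield 132/170 = 77.6% → Brookfield
Overall: Central 97/155 = 62.6%, Brookfield 136/180 = 75.6% → Brookfield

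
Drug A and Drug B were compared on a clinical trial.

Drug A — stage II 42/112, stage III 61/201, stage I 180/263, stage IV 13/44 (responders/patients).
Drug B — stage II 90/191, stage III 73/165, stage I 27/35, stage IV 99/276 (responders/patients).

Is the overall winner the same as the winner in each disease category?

Stage II: Drug A 42/112 = 37.5%, Drug B 90/191 = 47.1% → Drug B
Stage III: Drug A 61/201 = 30.3%, Drug B 73/165 = 44.2% → Drug B
Stage I: Drug A 180/263 = 68.4%, Drug B 27/35 = 77.1% → Drug B
Stage IV: Drug A 13/44 = 29.5%, Drug B 99/276 = 35.9% → Drug B
Overall: Drug A 296/620 = 47.7%, Drug B 289/667 = 43.3% → Drug A
Drug B wins each disease group but Drug A wins overall — the comparison reverses. Drug B's patients skew toward stage IV, which has a lower base rate.

No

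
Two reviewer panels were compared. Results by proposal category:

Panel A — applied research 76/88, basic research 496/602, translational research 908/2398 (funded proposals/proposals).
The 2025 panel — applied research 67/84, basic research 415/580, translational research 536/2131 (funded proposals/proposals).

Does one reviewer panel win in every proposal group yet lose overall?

No

Applied research: Panel A 76/88 = 86.4%, the 2025 panel 67/84 = 79.8% → Panel A
Basic research: Panel A 496/602 = 82.4%, the 2025 panel 415/580 = 71.6% → Panel A
Translational research: Panel A 908/2398 = 37.9%, the 2025 panel 536/2131 = 25.2% → Panel A
Overall: Panel A 1480/3088 = 47.9%, the 2025 panel 1018/2795 = 36.4% → Panel A
Panel A wins overall and in every proposal group — no reversal.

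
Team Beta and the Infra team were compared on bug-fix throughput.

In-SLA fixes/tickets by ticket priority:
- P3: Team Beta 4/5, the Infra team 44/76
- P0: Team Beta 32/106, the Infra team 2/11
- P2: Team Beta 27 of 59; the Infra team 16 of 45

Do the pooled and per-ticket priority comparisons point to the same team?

No

P3: Team Beta 4/5 = 80.0%, the Infra team 44/76 = 57.9% → Team Beta
P0: Team Beta 32/106 = 30.2%, the Infra team 2/11 = 18.2% → Team Beta
P2: Team Beta 27/59 = 45.8%, the Infra team 16/45 = 35.6% → Team Beta
Overall: Team Beta 63/170 = 37.1%, the Infra team 62/132 = 47.0% → the Infra team
Team Beta wins each ticket group but the Infra team wins overall — the comparison reverses. Team Beta's tickets skew toward P0, which has a lower base rate.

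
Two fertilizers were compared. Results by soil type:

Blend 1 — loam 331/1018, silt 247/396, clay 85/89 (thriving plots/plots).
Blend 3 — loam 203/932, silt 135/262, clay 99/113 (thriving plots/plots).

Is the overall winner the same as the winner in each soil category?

Yes

Loam: Blend 1 331/1018 = 32.5%, Blend 3 203/932 = 21.8% → Blend 1
Silt: Blend 1 247/396 = 62.4%, Blend 3 135/262 = 51.5% → Blend 1
Clay: Blend 1 85/89 = 95.5%, Blend 3 99/113 = 87.6% → Blend 1
Overall: Blend 1 663/1503 = 44.1%, Blend 3 437/1307 = 33.4% → Blend 1
Blend 1 wins overall and in every soil group — no reversal.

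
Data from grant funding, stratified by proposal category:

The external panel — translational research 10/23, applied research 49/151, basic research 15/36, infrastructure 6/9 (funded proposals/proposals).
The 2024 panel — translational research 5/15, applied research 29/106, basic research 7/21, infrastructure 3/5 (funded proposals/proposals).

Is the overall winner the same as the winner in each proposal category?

Translational research: the external panel 10/23 = 43.5%, the 2024 panel 5/15 = 33.3% → the external panel
Applied research: the external panel 49/151 = 32.5%, the 2024 panel 29/106 = 27.4% → the external panel
Basic research: the external panel 15/36 = 41.7%, the 2024 panel 7/21 = 33.3% → the external panel
Infrastructure: the external panel 6/9 = 66.7%, the 2024 panel 3/5 = 60.0% → the external panel
Overall: the external panel 80/219 = 36.5%, the 2024 panel 44/147 = 29.9% → the external panel
The external panel wins overall and in every proposal group — no reversal.

Yes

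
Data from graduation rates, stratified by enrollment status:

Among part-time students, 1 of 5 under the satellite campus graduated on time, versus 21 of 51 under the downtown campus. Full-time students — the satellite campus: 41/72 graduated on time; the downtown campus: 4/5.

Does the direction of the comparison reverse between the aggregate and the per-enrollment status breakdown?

Yes

Part-time: the satellite campus 1/5 = 20.0%, the downtown campus 21/51 = 41.2% → the downtown campus
Full-time: the satellite campus 41/72 = 56.9%, the downtown campus 4/5 = 80.0% → the downtown campus
Overall: the satellite campus 42/77 = 54.5%, the downtown campus 25/56 = 44.6% → the satellite campus
The downtown campus wins each enrollment group but the satellite campus wins overall — the comparison reverses. The downtown campus's students skew toward part-time, which has a lower base rate.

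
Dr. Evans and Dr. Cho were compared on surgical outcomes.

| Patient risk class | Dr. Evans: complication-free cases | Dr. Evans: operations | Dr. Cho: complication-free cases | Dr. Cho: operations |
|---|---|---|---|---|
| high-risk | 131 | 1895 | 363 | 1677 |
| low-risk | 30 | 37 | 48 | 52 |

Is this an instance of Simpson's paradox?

High-risk: Dr. Evans 131/1895 = 6.9%, Dr. Cho 363/1677 = 21.6% → Dr. Cho
Low-risk: Dr. Evans 30/37 = 81.1%, Dr. Cho 48/52 = 92.3% → Dr. Cho
Overall: Dr. Evans 161/1932 = 8.3%, Dr. Cho 411/1729 = 23.8% → Dr. Cho
Dr. Cho wins overall and in every patient risk group — no reversal.

No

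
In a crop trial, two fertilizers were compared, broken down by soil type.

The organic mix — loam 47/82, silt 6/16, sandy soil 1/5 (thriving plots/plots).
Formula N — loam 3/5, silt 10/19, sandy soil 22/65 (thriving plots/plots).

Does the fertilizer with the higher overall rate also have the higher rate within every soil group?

No

Loam: the organic mix 47/82 = 57.3%, Formula N 3/5 = 60.0% → Formula N
Silt: the organic mix 6/16 = 37.5%, Formula N 10/19 = 52.6% → Formula N
Sandy soil: the organic mix 1/5 = 20.0%, Formula N 22/65 = 33.8% → Formula N
Overall: the organic mix 54/103 = 52.4%, Formula N 35/89 = 39.3% → the organic mix
Formula N wins each soil group but the organic mix wins overall — the comparison reverses. Formula N's plots skew toward sandy soil, which has a lower base rate.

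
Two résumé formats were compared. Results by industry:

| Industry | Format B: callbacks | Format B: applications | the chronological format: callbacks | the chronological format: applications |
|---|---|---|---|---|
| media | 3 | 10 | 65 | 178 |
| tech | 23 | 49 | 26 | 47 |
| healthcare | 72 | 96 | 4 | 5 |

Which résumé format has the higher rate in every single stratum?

the chronological format

Media: Format B 3/10 = 30.0%, the chronological format 65/178 = 36.5% → the chronological format
Tech: Format B 23/49 = 46.9%, the chronological format 26/47 = 55.3% → the chronological format
Healthcare: Format B 72/96 = 75.0%, the chronological format 4/5 = 80.0% → the chronological format
The chronological format has the higher rate in all 3 groups.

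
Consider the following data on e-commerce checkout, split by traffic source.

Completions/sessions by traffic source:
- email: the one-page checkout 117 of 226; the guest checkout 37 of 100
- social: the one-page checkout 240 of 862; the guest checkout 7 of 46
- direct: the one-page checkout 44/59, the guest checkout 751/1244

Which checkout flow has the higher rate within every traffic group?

the one-page checkout

Email: the one-page checkout 117/226 = 51.8%, the guest checkout 37/100 = 37.0% → the one-page checkout
Social: the one-page checkout 240/862 = 27.8%, the guest checkout 7/46 = 15.2% → the one-page checkout
Direct: the one-page checkout 44/59 = 74.6%, the guest checkout 751/1244 = 60.4% → the one-page checkout
The one-page checkout has the higher rate in all 3 groups.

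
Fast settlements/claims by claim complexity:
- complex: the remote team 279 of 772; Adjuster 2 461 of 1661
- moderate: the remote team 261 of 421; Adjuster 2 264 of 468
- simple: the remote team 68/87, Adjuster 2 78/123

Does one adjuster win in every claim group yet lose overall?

No

Complex: the remote team 279/772 = 36.1%, Adjuster 2 461/1661 = 27.8% → the remote team
Moderate: the remote team 261/421 = 62.0%, Adjuster 2 264/468 = 56.4% → the remote team
Simple: the remote team 68/87 = 78.2%, Adjuster 2 78/123 = 63.4% → the remote team
Overall: the remote team 608/1280 = 47.5%, Adjuster 2 803/2252 = 35.7% → the remote team
The remote team wins overall and in every claim group — no reversal.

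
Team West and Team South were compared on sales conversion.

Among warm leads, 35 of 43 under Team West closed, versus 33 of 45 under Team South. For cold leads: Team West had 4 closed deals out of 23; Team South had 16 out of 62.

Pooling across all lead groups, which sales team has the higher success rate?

Warm: Team West 35/43 = 81.4%, Team South 33/45 = 73.3% → Team West
Cold: Team West 4/23 = 17.4%, Team South 16/62 = 25.8% → Team South
Overall: Team West 39/66 = 59.1%, Team South 49/107 = 45.8% → Team West
(Neither sweeps every lead group, but Team West has the higher pooled rate.)

Team West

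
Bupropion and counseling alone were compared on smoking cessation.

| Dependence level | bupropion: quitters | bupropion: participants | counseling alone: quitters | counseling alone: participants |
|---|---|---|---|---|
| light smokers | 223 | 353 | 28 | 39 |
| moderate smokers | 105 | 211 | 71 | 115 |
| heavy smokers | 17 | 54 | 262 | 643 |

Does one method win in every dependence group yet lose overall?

Light smokers: bupropion 223/353 = 63.2%, counseling alone 28/39 = 71.8% → counseling alone
Moderate smokers: bupropion 105/211 = 49.8%, counseling alone 71/115 = 61.7% → counseling alone
Heavy smokers: bupropion 17/54 = 31.5%, counseling alone 262/643 = 40.7% → counseling alone
Overall: bupropion 345/618 = 55.8%, counseling alone 361/797 = 45.3% → bupropion
Counseling alone wins each dependence group but bupropion wins overall — the comparison reverses. Counseling alone's participants skew toward heavy smokers, which has a lower base rate.

Yes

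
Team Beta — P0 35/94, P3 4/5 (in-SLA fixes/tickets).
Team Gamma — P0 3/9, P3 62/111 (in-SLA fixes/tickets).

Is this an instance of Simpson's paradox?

P0: Team Beta 35/94 = 37.2%, Team Gamma 3/9 = 33.3% → Team Beta
P3: Team Beta 4/5 = 80.0%, Team Gamma 62/111 = 55.9% → Team Beta
Overall: Team Beta 39/99 = 39.4%, Team Gamma 65/120 = 54.2% → Team Gamma
Team Beta wins each ticket group but Team Gamma wins overall — the comparison reverses. Team Beta's tickets skew toward P0, which has a lower base rate.

Yes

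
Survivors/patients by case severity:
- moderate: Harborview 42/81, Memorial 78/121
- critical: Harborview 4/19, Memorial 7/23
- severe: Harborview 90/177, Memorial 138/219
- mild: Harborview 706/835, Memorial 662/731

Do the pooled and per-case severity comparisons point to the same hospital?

Moderate: Harborview 42/81 = 51.9%, Memorial 78/121 = 64.5% → Memorial
Critical: Harborview 4/19 = 21.1%, Memorial 7/23 = 30.4% → Memorial
Severe: Harborview 90/177 = 50.8%, Memorial 138/219 = 63.0% → Memorial
Mild: Harborview 706/835 = 84.6%, Memorial 662/731 = 90.6% → Memorial
Overall: Harborview 842/1112 = 75.7%, Memorial 885/1094 = 80.9% → Memorial
Memorial wins overall and in every case group — no reversal.

Yes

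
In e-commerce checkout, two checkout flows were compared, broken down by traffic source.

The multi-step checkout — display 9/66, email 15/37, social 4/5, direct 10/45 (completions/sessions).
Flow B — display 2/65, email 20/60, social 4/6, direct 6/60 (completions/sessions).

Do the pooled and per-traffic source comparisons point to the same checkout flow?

Display: the multi-step checkout 9/66 = 13.6%, Flow B 2/65 = 3.1% → the multi-step checkout
Email: the multi-step checkout 15/37 = 40.5%, Flow B 20/60 = 33.3% → the multi-step checkout
Social: the multi-step checkout 4/5 = 80.0%, Flow B 4/6 = 66.7% → the multi-step checkout
Direct: the multi-step checkout 10/45 = 22.2%, Flow B 6/60 = 10.0% → the multi-step checkout
Overall: the multi-step checkout 38/153 = 24.8%, Flow B 32/191 = 16.8% → the multi-step checkout
The multi-step checkout wins overall and in every traffic group — no reversal.

Yes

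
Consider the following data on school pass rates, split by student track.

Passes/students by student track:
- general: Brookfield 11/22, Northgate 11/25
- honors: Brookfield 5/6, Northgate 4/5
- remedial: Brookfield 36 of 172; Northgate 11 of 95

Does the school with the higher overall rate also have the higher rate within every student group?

General: Brookfield 11/22 = 50.0%, Northgate 11/25 = 44.0% → Brookfield
Honors: Brookfield 5/6 = 83.3%, Northgate 4/5 = 80.0% → Brookfield
Remedial: Brookfield 36/172 = 20.9%, Northgate 11/95 = 11.6% → Brookfield
Overall: Brookfield 52/200 = 26.0%, Northgate 26/125 = 20.8% → Brookfield
Brookfield wins overall and in every student group — no reversal.

Yes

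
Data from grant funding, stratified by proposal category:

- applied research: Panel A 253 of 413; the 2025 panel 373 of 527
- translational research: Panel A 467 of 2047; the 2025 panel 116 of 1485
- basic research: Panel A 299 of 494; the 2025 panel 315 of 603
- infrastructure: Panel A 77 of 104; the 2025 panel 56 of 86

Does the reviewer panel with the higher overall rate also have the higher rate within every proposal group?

Applied research: Panel A 253/413 = 61.3%, the 2025 panel 373/527 = 70.8% → the 2025 panel
Translational research: Panel A 467/2047 = 22.8%, the 2025 panel 116/1485 = 7.8% → Panel A
Basic research: Panel A 299/494 = 60.5%, the 2025 panel 315/603 = 52.2% → Panel A
Infrastructure: Panel A 77/104 = 74.0%, the 2025 panel 56/86 = 65.1% → Panel A
Overall: Panel A 1096/3058 = 35.8%, the 2025 panel 860/2701 = 31.8% → Panel A
Neither sweeps: Panel A wins 3 of 4 groups, the 2025 panel wins 1. Panel A wins overall but not every group — no Simpson reversal.

No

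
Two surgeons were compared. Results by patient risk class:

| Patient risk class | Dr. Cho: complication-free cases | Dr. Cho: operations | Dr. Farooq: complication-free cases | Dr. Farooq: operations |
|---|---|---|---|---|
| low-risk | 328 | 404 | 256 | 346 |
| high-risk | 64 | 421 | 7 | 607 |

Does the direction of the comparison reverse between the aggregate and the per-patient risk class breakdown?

Low-risk: Dr. Cho 328/404 = 81.2%, Dr. Farooq 256/346 = 74.0% → Dr. Cho
High-risk: Dr. Cho 64/421 = 15.2%, Dr. Farooq 7/607 = 1.2% → Dr. Cho
Overall: Dr. Cho 392/825 = 47.5%, Dr. Farooq 263/953 = 27.6% → Dr. Cho
Dr. Cho wins overall and in every patient risk group — no reversal.

No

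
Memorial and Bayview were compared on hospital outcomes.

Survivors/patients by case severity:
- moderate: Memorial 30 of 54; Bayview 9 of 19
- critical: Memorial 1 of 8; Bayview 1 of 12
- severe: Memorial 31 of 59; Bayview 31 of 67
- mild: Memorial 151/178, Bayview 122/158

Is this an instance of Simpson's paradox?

No

Moderate: Memorial 30/54 = 55.6%, Bayview 9/19 = 47.4% → Memorial
Critical: Memorial 1/8 = 12.5%, Bayview 1/12 = 8.3% → Memorial
Severe: Memorial 31/59 = 52.5%, Bayview 31/67 = 46.3% → Memorial
Mild: Memorial 151/178 = 84.8%, Bayview 122/158 = 77.2% → Memorial
Overall: Memorial 213/299 = 71.2%, Bayview 163/256 = 63.7% → Memorial
Memorial wins overall and in every case group — no reversal.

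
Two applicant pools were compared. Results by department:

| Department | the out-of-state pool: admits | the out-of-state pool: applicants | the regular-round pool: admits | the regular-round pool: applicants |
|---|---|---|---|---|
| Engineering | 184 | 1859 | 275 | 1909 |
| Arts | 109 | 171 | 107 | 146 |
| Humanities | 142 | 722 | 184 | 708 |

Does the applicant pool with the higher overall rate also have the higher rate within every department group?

Yes

Engineering: the out-of-state pool 184/1859 = 9.9%, the regular-round pool 275/1909 = 14.4% → the regular-round pool
Arts: the out-of-state pool 109/171 = 63.7%, the regular-round pool 107/146 = 73.3% → the regular-round pool
Humanities: the out-of-state pool 142/722 = 19.7%, the regular-round pool 184/708 = 26.0% → the regular-round pool
Overall: the out-of-state pool 435/2752 = 15.8%, the regular-round pool 566/2763 = 20.5% → the regular-round pool
The regular-round pool wins overall and in every department group — no reversal.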